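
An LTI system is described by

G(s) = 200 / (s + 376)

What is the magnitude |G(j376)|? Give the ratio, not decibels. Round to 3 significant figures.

At s = jω = j376:
pole (s+376): 376 + j376 → |·| = √(376²+376²) = √282752 ≈ 531.74, ∠ = arctan(376/376) ≈ 45.00°
|G| = 200 / 531.74 ≈ 0.37612

0.376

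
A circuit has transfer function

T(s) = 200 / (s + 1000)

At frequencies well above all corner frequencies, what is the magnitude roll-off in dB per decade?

-20 dB/decade

Each pole contributes −20 dB/decade at high frequency; each zero contributes +20 dB/decade.
Net: 0 zero(s) − 1 pole(s) → -20 dB/decade.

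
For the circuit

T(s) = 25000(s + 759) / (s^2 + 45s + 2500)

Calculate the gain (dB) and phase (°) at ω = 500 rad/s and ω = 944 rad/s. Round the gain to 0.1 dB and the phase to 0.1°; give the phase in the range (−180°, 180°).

At s = jω = j500:
zero (s+759): 759 + j500 → |·| = √(759²+500²) = √826081 ≈ 908.89, ∠ = arctan(500/759) ≈ 33.38°
quadratic: (j500)² + 45·j500 + 2500 = -247500 + j22500 → |·| ≈ 2.4852e+05, ∠ ≈ 174.81°
|T| = 25000 · 908.89 / 2.4852e+05 ≈ 91.43
Gain = 20 log₁₀(91.43) ≈ 39.22 dB
∠T = 33.38° − 174.81° = -141.43°

At s = jω = j944:
zero (s+759): 759 + j944 → |·| = √(759²+944²) = √1467217 ≈ 1211.3, ∠ = arctan(944/759) ≈ 51.20°
quadratic: (j944)² + 45·j944 + 2500 = -888636 + j42480 → |·| ≈ 8.8965e+05, ∠ ≈ 177.26°
|T| = 25000 · 1211.3 / 8.8965e+05 ≈ 34.039
Gain = 20 log₁₀(34.039) ≈ 30.64 dB
∠T = 51.20° − 177.26° = -126.06°

ω = 500: 39.2 dB, -141.4°; ω = 944: 30.6 dB, -126.1°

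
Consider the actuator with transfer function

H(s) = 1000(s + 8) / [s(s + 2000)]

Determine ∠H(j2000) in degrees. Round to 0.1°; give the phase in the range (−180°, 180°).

At s = jω = j2000:
zero (s+8): 8 + j2000 → |·| = √(8²+2000²) = √4000064 ≈ 2000, ∠ = arctan(2000/8) ≈ 89.77°
pole (s+2000): 2000 + j2000 → |·| = √(2000²+2000²) = √8000000 ≈ 2828.4, ∠ = arctan(2000/2000) ≈ 45.00°
pole at origin: |s| = 2000, ∠ = 90.00° (in denominator)
∠H = 89.77° − 135.00° = -45.23°

-45.2°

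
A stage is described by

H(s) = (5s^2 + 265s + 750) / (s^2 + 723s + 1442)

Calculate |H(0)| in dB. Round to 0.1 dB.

H(0) = 750 / 1442 ≈ 0.52011
20 log₁₀(0.52011) ≈ -5.68 dB

-5.7 dB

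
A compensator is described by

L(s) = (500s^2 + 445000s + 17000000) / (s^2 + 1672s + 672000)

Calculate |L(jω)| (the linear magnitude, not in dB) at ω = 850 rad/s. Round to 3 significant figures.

360

Substitute s = j850:
Numerator: 500(j850)^2 + 445000(j850) + 17000000 = -344250000 + j378250000
Denominator: (j850)^2 + 1672(j850) + 672000 = -50500 + j1421200
|N| = √(344250000² + 378250000²) ≈ 5.1145e+08, ∠N ≈ 132.31°
|D| = √(50500² + 1421200²) ≈ 1.4221e+06, ∠D ≈ 92.04°
|L| = 5.1145e+08 / 1.4221e+06 ≈ 359.64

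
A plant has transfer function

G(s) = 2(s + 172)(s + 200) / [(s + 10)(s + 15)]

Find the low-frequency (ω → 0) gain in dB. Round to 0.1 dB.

53.2 dB

G(0) = 2·172·200 / (10·15) ≈ 458.67
20 log₁₀(458.67) ≈ 53.23 dB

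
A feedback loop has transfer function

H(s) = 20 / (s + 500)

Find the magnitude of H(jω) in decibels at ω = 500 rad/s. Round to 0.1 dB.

-31.0 dB

Substitute s = j500:
Numerator: 20 = 20 + j0
Denominator: (j500) + 500 = 500 + j500
|N| = √(20² + 0²) ≈ 20, ∠N ≈ 0.00°
|D| = √(500² + 500²) ≈ 707.11, ∠D ≈ 45.00°
|H| = 20 / 707.11 ≈ 0.028284
Gain = 20 log₁₀(0.028284) ≈ -30.97 dB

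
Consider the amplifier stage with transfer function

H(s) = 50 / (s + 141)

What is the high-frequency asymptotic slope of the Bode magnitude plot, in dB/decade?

Each pole contributes −20 dB/decade at high frequency; each zero contributes +20 dB/decade.
Net: 0 zero(s) − 1 pole(s) → -20 dB/decade.

-20 dB/decade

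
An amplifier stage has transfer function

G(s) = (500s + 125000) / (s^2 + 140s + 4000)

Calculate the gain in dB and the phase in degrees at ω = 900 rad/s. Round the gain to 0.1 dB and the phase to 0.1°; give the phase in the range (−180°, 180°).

Substitute s = j900:
Numerator: 500(j900) + 125000 = 125000 + j450000
Denominator: (j900)^2 + 140(j900) + 4000 = -806000 + j126000
|N| = √(125000² + 450000²) ≈ 4.6704e+05, ∠N ≈ 74.48°
|D| = √(806000² + 126000²) ≈ 8.1579e+05, ∠D ≈ 171.12°
|G| = 4.6704e+05 / 8.1579e+05 ≈ 0.5725
Gain = 20 log₁₀(0.5725) ≈ -4.84 dB
∠G = 74.48° − 171.12° = -96.64°

-4.8 dB, -96.6°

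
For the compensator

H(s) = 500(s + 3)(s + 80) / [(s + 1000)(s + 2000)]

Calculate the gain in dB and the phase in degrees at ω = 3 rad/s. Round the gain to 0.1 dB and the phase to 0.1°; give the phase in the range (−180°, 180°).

-21.4 dB, 46.9°

At s = jω = j3:
zero (s+3): 3 + j3 → |·| = √(3²+3²) = √18 ≈ 4.2426, ∠ = arctan(3/3) ≈ 45.00°
zero (s+80): 80 + j3 → |·| = √(80²+3²) = √6409 ≈ 80.056, ∠ = arctan(3/80) ≈ 2.15°
pole (s+1000): 1000 + j3 → |·| = √(1000²+3²) = √1000009 ≈ 1000, ∠ = arctan(3/1000) ≈ 0.17°
pole (s+2000): 2000 + j3 → |·| = √(2000²+3²) = √4000009 ≈ 2000, ∠ = arctan(3/2000) ≈ 0.09°
|H| = 500 · 339.65 / 2e+06 ≈ 0.084913
Gain = 20 log₁₀(0.084913) ≈ -21.42 dB
∠H = 47.15° − 0.26° = 46.89°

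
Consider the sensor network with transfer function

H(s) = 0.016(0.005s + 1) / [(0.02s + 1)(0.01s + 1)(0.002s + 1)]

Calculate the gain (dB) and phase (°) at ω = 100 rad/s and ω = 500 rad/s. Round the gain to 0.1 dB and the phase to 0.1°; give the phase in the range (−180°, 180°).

At ω = 100 rad/s:
zero (1 + j100·0.005) = 1 + j0.5 → |·| ≈ 1.118, ∠ ≈ 26.57°
pole (1 + j100·0.02) = 1 + j2 → |·| ≈ 2.2361, ∠ ≈ 63.43°
pole (1 + j100·0.01) = 1 + j1 → |·| ≈ 1.4142, ∠ ≈ 45.00°
pole (1 + j100·0.002) = 1 + j0.2 → |·| ≈ 1.0198, ∠ ≈ 11.31°
|H| = 0.016 · 1.118 / (2.2361 · 1.4142 · 1.0198) ≈ 0.0055468
Gain = 20 log₁₀(0.0055468) ≈ -45.12 dB
∠H = (26.57°) − (63.43° + 45.00° + 11.31°) = -93.17°

At ω = 500 rad/s:
zero (1 + j500·0.005) = 1 + j2.5 → |·| ≈ 2.6926, ∠ ≈ 68.20°
pole (1 + j500·0.02) = 1 + j10 → |·| ≈ 10.05, ∠ ≈ 84.29°
pole (1 + j500·0.01) = 1 + j5 → |·| ≈ 5.099, ∠ ≈ 78.69°
pole (1 + j500·0.002) = 1 + j1 → |·| ≈ 1.4142, ∠ ≈ 45.00°
|H| = 0.016 · 2.6926 / (10.05 · 5.099 · 1.4142) ≈ 0.00059447
Gain = 20 log₁₀(0.00059447) ≈ -64.52 dB
∠H = (68.20°) − (84.29° + 78.69° + 45.00°) = -139.78°

ω = 100: -45.1 dB, -93.2°; ω = 500: -64.5 dB, -139.8°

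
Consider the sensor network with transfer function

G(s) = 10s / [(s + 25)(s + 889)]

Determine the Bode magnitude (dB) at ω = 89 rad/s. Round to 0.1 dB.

-39.4 dB

At s = jω = j89:
zero at origin: s = j89 → |·| = 89, ∠ = 90.00°
pole (s+25): 25 + j89 → |·| = √(25²+89²) = √8546 ≈ 92.445, ∠ = arctan(89/25) ≈ 74.31°
pole (s+889): 889 + j89 → |·| = √(889²+89²) = √798242 ≈ 893.44, ∠ = arctan(89/889) ≈ 5.72°
|G| = 10 · 89 / 82594 ≈ 0.010776
Gain = 20 log₁₀(0.010776) ≈ -39.35 dB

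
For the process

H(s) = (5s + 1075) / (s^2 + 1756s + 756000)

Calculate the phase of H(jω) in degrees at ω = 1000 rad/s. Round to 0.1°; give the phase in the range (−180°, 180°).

Substitute s = j1000:
Numerator: 5(j1000) + 1075 = 1075 + j5000
Denominator: (j1000)^2 + 1756(j1000) + 756000 = -244000 + j1756000
|N| = √(1075² + 5000²) ≈ 5114.3, ∠N ≈ 77.87°
|D| = √(244000² + 1756000²) ≈ 1.7729e+06, ∠D ≈ 97.91°
∠H = 77.87° − 97.91° = -20.04°

-20.0°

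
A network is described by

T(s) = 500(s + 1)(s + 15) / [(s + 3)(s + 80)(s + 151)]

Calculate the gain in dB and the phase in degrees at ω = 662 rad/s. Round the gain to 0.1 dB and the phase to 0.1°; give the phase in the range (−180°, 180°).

-2.7 dB, -71.4°

At s = jω = j662:
zero (s+1): 1 + j662 → |·| = √(1²+662²) = √438245 ≈ 662, ∠ = arctan(662/1) ≈ 89.91°
zero (s+15): 15 + j662 → |·| = √(15²+662²) = √438469 ≈ 662.17, ∠ = arctan(662/15) ≈ 88.70°
pole (s+3): 3 + j662 → |·| = √(3²+662²) = √438253 ≈ 662.01, ∠ = arctan(662/3) ≈ 89.74°
pole (s+80): 80 + j662 → |·| = √(80²+662²) = √444644 ≈ 666.82, ∠ = arctan(662/80) ≈ 83.11°
pole (s+151): 151 + j662 → |·| = √(151²+662²) = √461045 ≈ 679, ∠ = arctan(662/151) ≈ 77.15°
|T| = 500 · 4.3836e+05 / 2.9974e+08 ≈ 0.73123
Gain = 20 log₁₀(0.73123) ≈ -2.72 dB
∠T = 178.61° − 250.00° = -71.39°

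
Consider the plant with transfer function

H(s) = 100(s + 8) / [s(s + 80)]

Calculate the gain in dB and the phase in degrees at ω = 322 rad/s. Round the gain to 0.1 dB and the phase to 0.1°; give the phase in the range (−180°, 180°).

-10.4 dB, -77.5°

At s = jω = j322:
zero (s+8): 8 + j322 → |·| = √(8²+322²) = √103748 ≈ 322.1, ∠ = arctan(322/8) ≈ 88.58°
pole (s+80): 80 + j322 → |·| = √(80²+322²) = √110084 ≈ 331.79, ∠ = arctan(322/80) ≈ 76.05°
pole at origin: |s| = 322, ∠ = 90.00° (in denominator)
|H| = 100 · 322.1 / 1.0684e+05 ≈ 0.30148
Gain = 20 log₁₀(0.30148) ≈ -10.41 dB
∠H = 88.58° − 166.05° = -77.47°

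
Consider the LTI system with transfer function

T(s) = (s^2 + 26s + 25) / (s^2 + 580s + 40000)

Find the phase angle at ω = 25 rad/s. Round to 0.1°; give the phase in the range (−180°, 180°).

112.5°

Substitute s = j25:
Numerator: (j25)^2 + 26(j25) + 25 = -600 + j650
Denominator: (j25)^2 + 580(j25) + 40000 = 39375 + j14500
|N| = √(600² + 650²) ≈ 884.59, ∠N ≈ 132.71°
|D| = √(39375² + 14500²) ≈ 41960, ∠D ≈ 20.22°
∠T = 132.71° − 20.22° = 112.49°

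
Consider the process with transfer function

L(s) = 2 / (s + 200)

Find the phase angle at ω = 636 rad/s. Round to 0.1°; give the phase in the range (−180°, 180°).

-72.5°

At s = jω = j636:
pole (s+200): 200 + j636 → |·| = √(200²+636²) = √444496 ≈ 666.71, ∠ = arctan(636/200) ≈ 72.54°
∠L = 0.00° − 72.54° = -72.54°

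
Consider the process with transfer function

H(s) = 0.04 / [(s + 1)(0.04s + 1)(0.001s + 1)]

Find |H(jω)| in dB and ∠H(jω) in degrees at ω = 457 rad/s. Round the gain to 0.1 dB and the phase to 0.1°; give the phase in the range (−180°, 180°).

-107.2 dB, 158.7°

At ω = 457 rad/s:
pole (1 + j457·1) = 1 + j457 → |·| ≈ 457, ∠ ≈ 89.87°
pole (1 + j457·0.04) = 1 + j18.28 → |·| ≈ 18.307, ∠ ≈ 86.87°
pole (1 + j457·0.001) = 1 + j0.457 → |·| ≈ 1.0995, ∠ ≈ 24.56°
|H| = 0.04 · 1 / (457 · 18.307 · 1.0995) ≈ 4.3484e-06
Gain = 20 log₁₀(4.3484e-06) ≈ -107.23 dB
∠H = (0°) − (89.87° + 86.87° + 24.56°) = -201.30° ≡ 158.70° (principal value)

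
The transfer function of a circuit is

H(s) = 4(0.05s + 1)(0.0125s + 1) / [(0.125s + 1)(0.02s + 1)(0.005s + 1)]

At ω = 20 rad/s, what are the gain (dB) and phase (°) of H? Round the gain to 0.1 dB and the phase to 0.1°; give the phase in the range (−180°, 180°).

At ω = 20 rad/s:
zero (1 + j20·0.05) = 1 + j1 → |·| ≈ 1.4142, ∠ ≈ 45.00°
zero (1 + j20·0.0125) = 1 + j0.25 → |·| ≈ 1.0308, ∠ ≈ 14.04°
pole (1 + j20·0.125) = 1 + j2.5 → |·| ≈ 2.6926, ∠ ≈ 68.20°
pole (1 + j20·0.02) = 1 + j0.4 → |·| ≈ 1.077, ∠ ≈ 21.80°
pole (1 + j20·0.005) = 1 + j0.1 → |·| ≈ 1.005, ∠ ≈ 5.71°
|H| = 4 · 1.4142 · 1.0308 / (2.6926 · 1.077 · 1.005) ≈ 2.0007
Gain = 20 log₁₀(2.0007) ≈ 6.02 dB
∠H = (45.00° + 14.04°) − (68.20° + 21.80° + 5.71°) = -36.67°

6.0 dB, -36.7°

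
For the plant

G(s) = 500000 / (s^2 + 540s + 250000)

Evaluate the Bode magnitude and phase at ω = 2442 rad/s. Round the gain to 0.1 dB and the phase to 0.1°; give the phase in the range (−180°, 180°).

At s = jω = j2442:
quadratic: (j2442)² + 540·j2442 + 250000 = -5713364 + j1318680 → |·| ≈ 5.8636e+06, ∠ ≈ 167.00°
|G| = 500000 / 5.8636e+06 ≈ 0.085272
Gain = 20 log₁₀(0.085272) ≈ -21.38 dB
∠G = 0.00° − 167.00° = -167.00°

-21.4 dB, -167.0°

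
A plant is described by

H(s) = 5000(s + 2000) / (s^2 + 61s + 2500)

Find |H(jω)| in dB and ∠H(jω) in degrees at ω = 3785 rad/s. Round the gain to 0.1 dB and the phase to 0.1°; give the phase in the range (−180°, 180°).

At s = jω = j3785:
zero (s+2000): 2000 + j3785 → |·| = √(2000²+3785²) = √18326225 ≈ 4280.9, ∠ = arctan(3785/2000) ≈ 62.15°
quadratic: (j3785)² + 61·j3785 + 2500 = -14323725 + j230885 → |·| ≈ 1.4326e+07, ∠ ≈ 179.08°
|H| = 5000 · 4280.9 / 1.4326e+07 ≈ 1.4941
Gain = 20 log₁₀(1.4941) ≈ 3.49 dB
∠H = 62.15° − 179.08° = -116.93°

3.5 dB, -116.9°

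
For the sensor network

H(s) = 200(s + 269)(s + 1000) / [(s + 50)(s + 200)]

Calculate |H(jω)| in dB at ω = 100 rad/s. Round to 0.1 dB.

At s = jω = j100:
zero (s+269): 269 + j100 → |·| = √(269²+100²) = √82361 ≈ 286.99, ∠ = arctan(100/269) ≈ 20.39°
zero (s+1000): 1000 + j100 → |·| = √(1000²+100²) = √1010000 ≈ 1005, ∠ = arctan(100/1000) ≈ 5.71°
pole (s+50): 50 + j100 → |·| = √(50²+100²) = √12500 ≈ 111.8, ∠ = arctan(100/50) ≈ 63.43°
pole (s+200): 200 + j100 → |·| = √(200²+100²) = √50000 ≈ 223.61, ∠ = arctan(100/200) ≈ 26.57°
|H| = 200 · 2.8842e+05 / 25000 ≈ 2307.4
Gain = 20 log₁₀(2307.4) ≈ 67.26 dB

67.3 dB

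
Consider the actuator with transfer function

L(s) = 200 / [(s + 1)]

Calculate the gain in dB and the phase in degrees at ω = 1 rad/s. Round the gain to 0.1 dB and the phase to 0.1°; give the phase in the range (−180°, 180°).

At ω = 1 rad/s:
pole (1 + j1·1) = 1 + j1 → |·| ≈ 1.4142, ∠ ≈ 45.00°
|L| = 200 · 1 / (1.4142) ≈ 141.42
Gain = 20 log₁₀(141.42) ≈ 43.01 dB
∠L = (0°) − (45.00°) = -45.00°

43.0 dB, -45.0°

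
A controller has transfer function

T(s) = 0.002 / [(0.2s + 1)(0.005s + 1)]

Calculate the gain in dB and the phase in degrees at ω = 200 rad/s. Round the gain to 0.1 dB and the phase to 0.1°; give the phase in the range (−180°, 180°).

At ω = 200 rad/s:
pole (1 + j200·0.2) = 1 + j40 → |·| ≈ 40.012, ∠ ≈ 88.57°
pole (1 + j200·0.005) = 1 + j1 → |·| ≈ 1.4142, ∠ ≈ 45.00°
|T| = 0.002 · 1 / (40.012 · 1.4142) ≈ 3.5345e-05
Gain = 20 log₁₀(3.5345e-05) ≈ -89.03 dB
∠T = (0°) − (88.57° + 45.00°) = -133.57°

-89.0 dB, -133.6°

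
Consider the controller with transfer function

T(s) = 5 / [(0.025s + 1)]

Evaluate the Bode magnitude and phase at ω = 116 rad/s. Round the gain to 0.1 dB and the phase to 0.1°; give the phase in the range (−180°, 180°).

4.2 dB, -71.0°

At ω = 116 rad/s:
pole (1 + j116·0.025) = 1 + j2.9 → |·| ≈ 3.0676, ∠ ≈ 70.97°
|T| = 5 · 1 / (3.0676) ≈ 1.6299
Gain = 20 log₁₀(1.6299) ≈ 4.24 dB
∠T = (0°) − (70.97°) = -70.97°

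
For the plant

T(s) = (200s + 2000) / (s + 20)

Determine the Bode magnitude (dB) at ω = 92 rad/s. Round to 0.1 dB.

Substitute s = j92:
Numerator: 200(j92) + 2000 = 2000 + j18400
Denominator: (j92) + 20 = 20 + j92
|N| = √(2000² + 18400²) ≈ 18508, ∠N ≈ 83.80°
|D| = √(20² + 92²) ≈ 94.149, ∠D ≈ 77.74°
|T| = 18508 / 94.149 ≈ 196.58
Gain = 20 log₁₀(196.58) ≈ 45.87 dB

45.9 dB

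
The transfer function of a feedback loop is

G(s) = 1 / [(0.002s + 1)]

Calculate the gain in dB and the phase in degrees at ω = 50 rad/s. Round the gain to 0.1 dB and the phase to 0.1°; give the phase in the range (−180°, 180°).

At ω = 50 rad/s:
pole (1 + j50·0.002) = 1 + j0.1 → |·| ≈ 1.005, ∠ ≈ 5.71°
|G| = 1 · 1 / (1.005) ≈ 0.99502
Gain = 20 log₁₀(0.99502) ≈ -0.04 dB
∠G = (0°) − (5.71°) = -5.71°

-0.0 dB, -5.7°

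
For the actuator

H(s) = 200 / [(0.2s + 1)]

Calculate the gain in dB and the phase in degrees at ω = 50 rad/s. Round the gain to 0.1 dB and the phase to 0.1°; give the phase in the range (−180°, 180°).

At ω = 50 rad/s:
pole (1 + j50·0.2) = 1 + j10 → |·| ≈ 10.05, ∠ ≈ 84.29°
|H| = 200 · 1 / (10.05) ≈ 19.9
Gain = 20 log₁₀(19.9) ≈ 25.98 dB
∠H = (0°) − (84.29°) = -84.29°

26.0 dB, -84.3°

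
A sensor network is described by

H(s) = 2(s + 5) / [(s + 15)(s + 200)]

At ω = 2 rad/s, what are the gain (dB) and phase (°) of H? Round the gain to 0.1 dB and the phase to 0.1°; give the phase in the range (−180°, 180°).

At s = jω = j2:
zero (s+5): 5 + j2 → |·| = √(5²+2²) = √29 ≈ 5.3852, ∠ = arctan(2/5) ≈ 21.80°
pole (s+15): 15 + j2 → |·| = √(15²+2²) = √229 ≈ 15.133, ∠ = arctan(2/15) ≈ 7.59°
pole (s+200): 200 + j2 → |·| = √(200²+2²) = √40004 ≈ 200.01, ∠ = arctan(2/200) ≈ 0.57°
|H| = 2 · 5.3852 / 3026.8 ≈ 0.0035583
Gain = 20 log₁₀(0.0035583) ≈ -48.98 dB
∠H = 21.80° − 8.16° = 13.64°

-49.0 dB, 13.6°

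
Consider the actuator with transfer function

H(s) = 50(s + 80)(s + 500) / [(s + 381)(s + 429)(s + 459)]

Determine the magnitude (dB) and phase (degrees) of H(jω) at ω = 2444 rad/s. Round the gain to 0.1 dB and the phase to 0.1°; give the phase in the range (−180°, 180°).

At s = jω = j2444:
zero (s+80): 80 + j2444 → |·| = √(80²+2444²) = √5979536 ≈ 2445.3, ∠ = arctan(2444/80) ≈ 88.13°
zero (s+500): 500 + j2444 → |·| = √(500²+2444²) = √6223136 ≈ 2494.6, ∠ = arctan(2444/500) ≈ 78.44°
pole (s+381): 381 + j2444 → |·| = √(381²+2444²) = √6118297 ≈ 2473.5, ∠ = arctan(2444/381) ≈ 81.14°
pole (s+429): 429 + j2444 → |·| = √(429²+2444²) = √6157177 ≈ 2481.4, ∠ = arctan(2444/429) ≈ 80.04°
pole (s+459): 459 + j2444 → |·| = √(459²+2444²) = √6183817 ≈ 2486.7, ∠ = arctan(2444/459) ≈ 79.36°
|H| = 50 · 6.1e+06 / 1.5263e+10 ≈ 0.019983
Gain = 20 log₁₀(0.019983) ≈ -33.99 dB
∠H = 166.57° − 240.54° = -73.97°

-34.0 dB, -74.0°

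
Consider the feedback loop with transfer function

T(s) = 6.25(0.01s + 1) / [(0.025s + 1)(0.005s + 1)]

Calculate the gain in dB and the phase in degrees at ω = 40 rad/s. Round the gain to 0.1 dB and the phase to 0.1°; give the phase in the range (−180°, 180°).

At ω = 40 rad/s:
zero (1 + j40·0.01) = 1 + j0.4 → |·| ≈ 1.077, ∠ ≈ 21.80°
pole (1 + j40·0.025) = 1 + j1 → |·| ≈ 1.4142, ∠ ≈ 45.00°
pole (1 + j40·0.005) = 1 + j0.2 → |·| ≈ 1.0198, ∠ ≈ 11.31°
|T| = 6.25 · 1.077 / (1.4142 · 1.0198) ≈ 4.6673
Gain = 20 log₁₀(4.6673) ≈ 13.38 dB
∠T = (21.80°) − (45.00° + 11.31°) = -34.51°

13.4 dB, -34.5°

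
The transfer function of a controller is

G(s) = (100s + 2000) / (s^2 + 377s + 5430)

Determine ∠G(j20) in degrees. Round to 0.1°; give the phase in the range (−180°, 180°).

-11.3°

Substitute s = j20:
Numerator: 100(j20) + 2000 = 2000 + j2000
Denominator: (j20)^2 + 377(j20) + 5430 = 5030 + j7540
|N| = √(2000² + 2000²) ≈ 2828.4, ∠N ≈ 45.00°
|D| = √(5030² + 7540²) ≈ 9063.8, ∠D ≈ 56.29°
∠G = 45.00° − 56.29° = -11.29°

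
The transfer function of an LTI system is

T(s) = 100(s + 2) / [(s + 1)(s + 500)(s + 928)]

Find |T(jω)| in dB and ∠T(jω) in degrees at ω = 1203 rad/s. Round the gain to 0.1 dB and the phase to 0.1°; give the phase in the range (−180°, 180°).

-85.9 dB, -119.8°

At s = jω = j1203:
zero (s+2): 2 + j1203 → |·| = √(2²+1203²) = √1447213 ≈ 1203, ∠ = arctan(1203/2) ≈ 89.90°
pole (s+1): 1 + j1203 → |·| = √(1²+1203²) = √1447210 ≈ 1203, ∠ = arctan(1203/1) ≈ 89.95°
pole (s+500): 500 + j1203 → |·| = √(500²+1203²) = √1697209 ≈ 1302.8, ∠ = arctan(1203/500) ≈ 67.43°
pole (s+928): 928 + j1203 → |·| = √(928²+1203²) = √2308393 ≈ 1519.3, ∠ = arctan(1203/928) ≈ 52.35°
|T| = 100 · 1203 / 2.3812e+09 ≈ 5.0521e-05
Gain = 20 log₁₀(5.0521e-05) ≈ -85.93 dB
∠T = 89.90° − 209.73° = -119.83°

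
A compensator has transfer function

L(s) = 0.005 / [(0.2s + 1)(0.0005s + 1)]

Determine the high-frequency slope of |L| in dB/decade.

Each pole contributes −20 dB/decade at high frequency; each zero contributes +20 dB/decade.
Net: 0 zero(s) − 2 pole(s) → -40 dB/decade.

-40 dB/decade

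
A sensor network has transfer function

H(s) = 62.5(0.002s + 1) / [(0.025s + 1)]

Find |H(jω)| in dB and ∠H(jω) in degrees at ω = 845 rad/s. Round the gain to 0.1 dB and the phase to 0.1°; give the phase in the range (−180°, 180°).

At ω = 845 rad/s:
zero (1 + j845·0.002) = 1 + j1.69 → |·| ≈ 1.9637, ∠ ≈ 59.39°
pole (1 + j845·0.025) = 1 + j21.125 → |·| ≈ 21.149, ∠ ≈ 87.29°
|H| = 62.5 · 1.9637 / (21.149) ≈ 5.8032
Gain = 20 log₁₀(5.8032) ≈ 15.27 dB
∠H = (59.39°) − (87.29°) = -27.90°

15.3 dB, -27.9°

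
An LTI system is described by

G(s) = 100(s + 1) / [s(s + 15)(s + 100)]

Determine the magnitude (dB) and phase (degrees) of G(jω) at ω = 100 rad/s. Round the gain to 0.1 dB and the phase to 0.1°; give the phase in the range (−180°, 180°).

At s = jω = j100:
zero (s+1): 1 + j100 → |·| = √(1²+100²) = √10001 ≈ 100, ∠ = arctan(100/1) ≈ 89.43°
pole (s+15): 15 + j100 → |·| = √(15²+100²) = √10225 ≈ 101.12, ∠ = arctan(100/15) ≈ 81.47°
pole (s+100): 100 + j100 → |·| = √(100²+100²) = √20000 ≈ 141.42, ∠ = arctan(100/100) ≈ 45.00°
pole at origin: |s| = 100, ∠ = 90.00° (in denominator)
|G| = 100 · 100 / 1.43e+06 ≈ 0.006993
Gain = 20 log₁₀(0.006993) ≈ -43.11 dB
∠G = 89.43° − 216.47° = -127.04°

-43.1 dB, -127.0°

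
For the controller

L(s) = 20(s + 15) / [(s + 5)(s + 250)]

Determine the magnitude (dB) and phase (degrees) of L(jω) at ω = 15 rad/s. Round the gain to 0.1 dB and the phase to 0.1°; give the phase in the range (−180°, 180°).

At s = jω = j15:
zero (s+15): 15 + j15 → |·| = √(15²+15²) = √450 ≈ 21.213, ∠ = arctan(15/15) ≈ 45.00°
pole (s+5): 5 + j15 → |·| = √(5²+15²) = √250 ≈ 15.811, ∠ = arctan(15/5) ≈ 71.57°
pole (s+250): 250 + j15 → |·| = √(250²+15²) = √62725 ≈ 250.45, ∠ = arctan(15/250) ≈ 3.43°
|L| = 20 · 21.213 / 3959.9 ≈ 0.10714
Gain = 20 log₁₀(0.10714) ≈ -19.40 dB
∠L = 45.00° − 75.00° = -30.00°

-19.4 dB, -30.0°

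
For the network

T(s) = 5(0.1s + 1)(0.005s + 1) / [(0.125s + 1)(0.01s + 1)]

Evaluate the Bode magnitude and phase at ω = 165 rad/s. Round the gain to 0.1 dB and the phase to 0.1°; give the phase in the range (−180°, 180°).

8.6 dB, -20.0°

At ω = 165 rad/s:
zero (1 + j165·0.1) = 1 + j16.5 → |·| ≈ 16.53, ∠ ≈ 86.53°
zero (1 + j165·0.005) = 1 + j0.825 → |·| ≈ 1.2964, ∠ ≈ 39.52°
pole (1 + j165·0.125) = 1 + j20.625 → |·| ≈ 20.649, ∠ ≈ 87.22°
pole (1 + j165·0.01) = 1 + j1.65 → |·| ≈ 1.9294, ∠ ≈ 58.78°
|T| = 5 · 16.53 · 1.2964 / (20.649 · 1.9294) ≈ 2.6894
Gain = 20 log₁₀(2.6894) ≈ 8.59 dB
∠T = (86.53° + 39.52°) − (87.22° + 58.78°) = -19.95°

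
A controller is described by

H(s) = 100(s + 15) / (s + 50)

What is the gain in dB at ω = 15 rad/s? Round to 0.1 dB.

At s = jω = j15:
zero (s+15): 15 + j15 → |·| = √(15²+15²) = √450 ≈ 21.213, ∠ = arctan(15/15) ≈ 45.00°
pole (s+50): 50 + j15 → |·| = √(50²+15²) = √2725 ≈ 52.202, ∠ = arctan(15/50) ≈ 16.70°
|H| = 100 · 21.213 / 52.202 ≈ 40.636
Gain = 20 log₁₀(40.636) ≈ 32.18 dB

32.2 dB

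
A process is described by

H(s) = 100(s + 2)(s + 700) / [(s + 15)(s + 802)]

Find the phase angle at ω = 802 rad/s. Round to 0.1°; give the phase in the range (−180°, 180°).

At s = jω = j802:
zero (s+2): 2 + j802 → |·| = √(2²+802²) = √643208 ≈ 802, ∠ = arctan(802/2) ≈ 89.86°
zero (s+700): 700 + j802 → |·| = √(700²+802²) = √1133204 ≈ 1064.5, ∠ = arctan(802/700) ≈ 48.88°
pole (s+15): 15 + j802 → |·| = √(15²+802²) = √643429 ≈ 802.14, ∠ = arctan(802/15) ≈ 88.93°
pole (s+802): 802 + j802 → |·| = √(802²+802²) = √1286408 ≈ 1134.2, ∠ = arctan(802/802) ≈ 45.00°
∠H = 138.74° − 133.93° = 4.81°

4.8°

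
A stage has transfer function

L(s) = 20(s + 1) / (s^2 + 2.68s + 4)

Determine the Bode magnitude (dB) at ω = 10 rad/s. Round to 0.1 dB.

6.1 dB

At s = jω = j10:
zero (s+1): 1 + j10 → |·| = √(1²+10²) = √101 ≈ 10.05, ∠ = arctan(10/1) ≈ 84.29°
quadratic: (j10)² + 2.68·j10 + 4 = -96 + j26.8 → |·| ≈ 99.671, ∠ ≈ 164.40°
|L| = 20 · 10.05 / 99.671 ≈ 2.0166
Gain = 20 log₁₀(2.0166) ≈ 6.09 dB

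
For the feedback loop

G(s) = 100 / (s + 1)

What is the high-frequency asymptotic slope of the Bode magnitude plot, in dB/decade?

-20 dB/decade

Each pole contributes −20 dB/decade at high frequency; each zero contributes +20 dB/decade.
Net: 0 zero(s) − 1 pole(s) → -20 dB/decade.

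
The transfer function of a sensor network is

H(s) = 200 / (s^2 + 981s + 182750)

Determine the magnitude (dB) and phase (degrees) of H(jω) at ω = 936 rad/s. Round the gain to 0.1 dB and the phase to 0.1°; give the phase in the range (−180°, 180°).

-75.2 dB, -127.1°

Substitute s = j936:
Numerator: 200 = 200 + j0
Denominator: (j936)^2 + 981(j936) + 182750 = -693346 + j918216
|N| = √(200² + 0²) ≈ 200, ∠N ≈ 0.00°
|D| = √(693346² + 918216²) ≈ 1.1506e+06, ∠D ≈ 127.06°
|H| = 200 / 1.1506e+06 ≈ 0.00017382
Gain = 20 log₁₀(0.00017382) ≈ -75.20 dB
∠H = 0.00° − 127.06° = -127.06°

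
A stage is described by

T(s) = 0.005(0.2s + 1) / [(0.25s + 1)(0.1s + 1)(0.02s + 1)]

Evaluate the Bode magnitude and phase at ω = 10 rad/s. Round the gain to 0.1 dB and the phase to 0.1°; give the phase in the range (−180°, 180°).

At ω = 10 rad/s:
zero (1 + j10·0.2) = 1 + j2 → |·| ≈ 2.2361, ∠ ≈ 63.43°
pole (1 + j10·0.25) = 1 + j2.5 → |·| ≈ 2.6926, ∠ ≈ 68.20°
pole (1 + j10·0.1) = 1 + j1 → |·| ≈ 1.4142, ∠ ≈ 45.00°
pole (1 + j10·0.02) = 1 + j0.2 → |·| ≈ 1.0198, ∠ ≈ 11.31°
|T| = 0.005 · 2.2361 / (2.6926 · 1.4142 · 1.0198) ≈ 0.0028791
Gain = 20 log₁₀(0.0028791) ≈ -50.81 dB
∠T = (63.43°) − (68.20° + 45.00° + 11.31°) = -61.08°

-50.8 dB, -61.1°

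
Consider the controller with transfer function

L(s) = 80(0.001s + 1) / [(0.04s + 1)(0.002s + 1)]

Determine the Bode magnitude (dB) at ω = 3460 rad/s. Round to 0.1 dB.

At ω = 3460 rad/s:
zero (1 + j3460·0.001) = 1 + j3.46 → |·| ≈ 3.6016, ∠ ≈ 73.88°
pole (1 + j3460·0.04) = 1 + j138.4 → |·| ≈ 138.4, ∠ ≈ 89.59°
pole (1 + j3460·0.002) = 1 + j6.92 → |·| ≈ 6.9919, ∠ ≈ 81.78°
|L| = 80 · 3.6016 / (138.4 · 6.9919) ≈ 0.29775
Gain = 20 log₁₀(0.29775) ≈ -10.52 dB

-10.5 dB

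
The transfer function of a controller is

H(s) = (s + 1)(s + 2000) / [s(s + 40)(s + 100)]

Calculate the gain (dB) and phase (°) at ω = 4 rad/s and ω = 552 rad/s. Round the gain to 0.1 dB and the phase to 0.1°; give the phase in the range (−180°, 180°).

At s = jω = j4:
zero (s+1): 1 + j4 → |·| = √(1²+4²) = √17 ≈ 4.1231, ∠ = arctan(4/1) ≈ 75.96°
zero (s+2000): 2000 + j4 → |·| = √(2000²+4²) = √4000016 ≈ 2000, ∠ = arctan(4/2000) ≈ 0.11°
pole (s+40): 40 + j4 → |·| = √(40²+4²) = √1616 ≈ 40.2, ∠ = arctan(4/40) ≈ 5.71°
pole (s+100): 100 + j4 → |·| = √(100²+4²) = √10016 ≈ 100.08, ∠ = arctan(4/100) ≈ 2.29°
pole at origin: |s| = 4, ∠ = 90.00° (in denominator)
|H| = 1 · 8246.2 / 16093 ≈ 0.51241
Gain = 20 log₁₀(0.51241) ≈ -5.81 dB
∠H = 76.07° − 98.00° = -21.93°

At s = jω = j552:
zero (s+1): 1 + j552 → |·| = √(1²+552²) = √304705 ≈ 552, ∠ = arctan(552/1) ≈ 89.90°
zero (s+2000): 2000 + j552 → |·| = √(2000²+552²) = √4304704 ≈ 2074.8, ∠ = arctan(552/2000) ≈ 15.43°
pole (s+40): 40 + j552 → |·| = √(40²+552²) = √306304 ≈ 553.45, ∠ = arctan(552/40) ≈ 85.86°
pole (s+100): 100 + j552 → |·| = √(100²+552²) = √314704 ≈ 560.98, ∠ = arctan(552/100) ≈ 79.73°
pole at origin: |s| = 552, ∠ = 90.00° (in denominator)
|H| = 1 · 1.1453e+06 / 1.7138e+08 ≈ 0.0066828
Gain = 20 log₁₀(0.0066828) ≈ -43.50 dB
∠H = 105.33° − 255.59° = -150.26°

ω = 4: -5.8 dB, -21.9°; ω = 552: -43.5 dB, -150.3°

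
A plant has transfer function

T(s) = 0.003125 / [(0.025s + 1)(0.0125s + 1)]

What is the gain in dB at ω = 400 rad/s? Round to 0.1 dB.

-84.3 dB

At ω = 400 rad/s:
pole (1 + j400·0.025) = 1 + j10 → |·| ≈ 10.05, ∠ ≈ 84.29°
pole (1 + j400·0.0125) = 1 + j5 → |·| ≈ 5.099, ∠ ≈ 78.69°
|T| = 0.003125 · 1 / (10.05 · 5.099) ≈ 6.0982e-05
Gain = 20 log₁₀(6.0982e-05) ≈ -84.30 dB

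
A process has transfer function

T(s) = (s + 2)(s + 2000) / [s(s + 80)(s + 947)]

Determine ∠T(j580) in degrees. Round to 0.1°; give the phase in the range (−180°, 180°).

At s = jω = j580:
zero (s+2): 2 + j580 → |·| = √(2²+580²) = √336404 ≈ 580, ∠ = arctan(580/2) ≈ 89.80°
zero (s+2000): 2000 + j580 → |·| = √(2000²+580²) = √4336400 ≈ 2082.4, ∠ = arctan(580/2000) ≈ 16.17°
pole (s+80): 80 + j580 → |·| = √(80²+580²) = √342800 ≈ 585.49, ∠ = arctan(580/80) ≈ 82.15°
pole (s+947): 947 + j580 → |·| = √(947²+580²) = √1233209 ≈ 1110.5, ∠ = arctan(580/947) ≈ 31.49°
pole at origin: |s| = 580, ∠ = 90.00° (in denominator)
∠T = 105.97° − 203.64° = -97.67°

-97.7°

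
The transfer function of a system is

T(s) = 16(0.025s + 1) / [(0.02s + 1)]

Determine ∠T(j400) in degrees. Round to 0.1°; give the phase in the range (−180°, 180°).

At ω = 400 rad/s:
zero (1 + j400·0.025) = 1 + j10 → |·| ≈ 10.05, ∠ ≈ 84.29°
pole (1 + j400·0.02) = 1 + j8 → |·| ≈ 8.0623, ∠ ≈ 82.87°
∠T = (84.29°) − (82.87°) = 1.42°

1.4°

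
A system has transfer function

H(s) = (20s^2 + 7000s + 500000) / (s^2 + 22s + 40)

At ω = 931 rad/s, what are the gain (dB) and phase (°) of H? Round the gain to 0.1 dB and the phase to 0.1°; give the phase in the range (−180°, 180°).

Substitute s = j931:
Numerator: 20(j931)^2 + 7000(j931) + 500000 = -16835220 + j6517000
Denominator: (j931)^2 + 22(j931) + 40 = -866721 + j20482
|N| = √(16835220² + 6517000²) ≈ 1.8053e+07, ∠N ≈ 158.84°
|D| = √(866721² + 20482²) ≈ 8.6696e+05, ∠D ≈ 178.65°
|H| = 1.8053e+07 / 8.6696e+05 ≈ 20.823
Gain = 20 log₁₀(20.823) ≈ 26.37 dB
∠H = 158.84° − 178.65° = -19.81°

26.4 dB, -19.8°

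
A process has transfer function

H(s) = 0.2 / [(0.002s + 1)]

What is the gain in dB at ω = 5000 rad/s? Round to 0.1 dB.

At ω = 5000 rad/s:
pole (1 + j5000·0.002) = 1 + j10 → |·| ≈ 10.05, ∠ ≈ 84.29°
|H| = 0.2 · 1 / (10.05) ≈ 0.0199
Gain = 20 log₁₀(0.0199) ≈ -34.02 dB

-34.0 dB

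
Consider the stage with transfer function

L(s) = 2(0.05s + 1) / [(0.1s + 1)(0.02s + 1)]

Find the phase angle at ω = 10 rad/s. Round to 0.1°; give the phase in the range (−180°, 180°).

-29.7°

At ω = 10 rad/s:
zero (1 + j10·0.05) = 1 + j0.5 → |·| ≈ 1.118, ∠ ≈ 26.57°
pole (1 + j10·0.1) = 1 + j1 → |·| ≈ 1.4142, ∠ ≈ 45.00°
pole (1 + j10·0.02) = 1 + j0.2 → |·| ≈ 1.0198, ∠ ≈ 11.31°
∠L = (26.57°) − (45.00° + 11.31°) = -29.74°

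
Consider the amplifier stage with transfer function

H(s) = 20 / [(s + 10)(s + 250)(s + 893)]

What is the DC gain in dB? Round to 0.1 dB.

H(0) = 20 / (10·250·893) ≈ 8.9586e-06
20 log₁₀(8.9586e-06) ≈ -100.96 dB

-101.0 dB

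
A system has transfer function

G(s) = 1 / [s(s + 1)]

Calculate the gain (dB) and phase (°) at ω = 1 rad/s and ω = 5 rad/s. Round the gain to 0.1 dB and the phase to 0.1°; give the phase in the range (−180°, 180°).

ω = 1: -3.0 dB, -135.0°; ω = 5: -28.1 dB, -168.7°

At s = jω = j1:
pole (s+1): 1 + j1 → |·| = √(1²+1²) = √2 ≈ 1.4142, ∠ = arctan(1/1) ≈ 45.00°
pole at origin: |s| = 1, ∠ = 90.00° (in denominator)
|G| = 1 / 1.4142 ≈ 0.70711
Gain = 20 log₁₀(0.70711) ≈ -3.01 dB
∠G = 0.00° − 135.00° = -135.00°

At s = jω = j5:
pole (s+1): 1 + j5 → |·| = √(1²+5²) = √26 ≈ 5.099, ∠ = arctan(5/1) ≈ 78.69°
pole at origin: |s| = 5, ∠ = 90.00° (in denominator)
|G| = 1 / 25.495 ≈ 0.039223
Gain = 20 log₁₀(0.039223) ≈ -28.13 dB
∠G = 0.00° − 168.69° = -168.69°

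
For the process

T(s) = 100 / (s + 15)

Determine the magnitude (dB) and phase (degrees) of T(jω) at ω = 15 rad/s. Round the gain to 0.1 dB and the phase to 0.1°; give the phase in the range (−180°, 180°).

Substitute s = j15:
Numerator: 100 = 100 + j0
Denominator: (j15) + 15 = 15 + j15
|N| = √(100² + 0²) ≈ 100, ∠N ≈ 0.00°
|D| = √(15² + 15²) ≈ 21.213, ∠D ≈ 45.00°
|T| = 100 / 21.213 ≈ 4.7141
Gain = 20 log₁₀(4.7141) ≈ 13.47 dB
∠T = 0.00° − 45.00° = -45.00°

13.5 dB, -45.0°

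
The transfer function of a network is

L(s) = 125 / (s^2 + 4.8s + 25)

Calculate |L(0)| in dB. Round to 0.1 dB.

14.0 dB

L(0) = 125 / 25 = 5
20 log₁₀(5) ≈ 13.98 dB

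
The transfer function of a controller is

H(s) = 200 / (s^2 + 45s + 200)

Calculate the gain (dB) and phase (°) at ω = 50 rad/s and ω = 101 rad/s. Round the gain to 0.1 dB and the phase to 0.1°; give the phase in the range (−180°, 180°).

ω = 50: -24.1 dB, -135.6°; ω = 101: -34.8 dB, -155.6°

Substitute s = j50:
Numerator: 200 = 200 + j0
Denominator: (j50)^2 + 45(j50) + 200 = -2300 + j2250
|N| = √(200² + 0²) ≈ 200, ∠N ≈ 0.00°
|D| = √(2300² + 2250²) ≈ 3217.5, ∠D ≈ 135.63°
|H| = 200 / 3217.5 ≈ 0.06216
Gain = 20 log₁₀(0.06216) ≈ -24.13 dB
∠H = 0.00° − 135.63° = -135.63°

Substitute s = j101:
Numerator: 200 = 200 + j0
Denominator: (j101)^2 + 45(j101) + 200 = -10001 + j4545
|N| = √(200² + 0²) ≈ 200, ∠N ≈ 0.00°
|D| = √(10001² + 4545²) ≈ 10985, ∠D ≈ 155.56°
|H| = 200 / 10985 ≈ 0.018207
Gain = 20 log₁₀(0.018207) ≈ -34.80 dB
∠H = 0.00° − 155.56° = -155.56°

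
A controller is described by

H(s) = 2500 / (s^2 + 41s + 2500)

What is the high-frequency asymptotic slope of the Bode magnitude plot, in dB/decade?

-40 dB/decade

Each pole contributes −20 dB/decade at high frequency; each zero contributes +20 dB/decade.
Net: 0 zero(s) − 2 pole(s) → -40 dB/decade.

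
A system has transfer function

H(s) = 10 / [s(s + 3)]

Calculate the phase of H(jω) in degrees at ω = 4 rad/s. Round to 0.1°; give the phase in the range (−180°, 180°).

At s = jω = j4:
pole (s+3): 3 + j4 → |·| = √(3²+4²) = √25 ≈ 5, ∠ = arctan(4/3) ≈ 53.13°
pole at origin: |s| = 4, ∠ = 90.00° (in denominator)
∠H = 0.00° − 143.13° = -143.13°

-143.1°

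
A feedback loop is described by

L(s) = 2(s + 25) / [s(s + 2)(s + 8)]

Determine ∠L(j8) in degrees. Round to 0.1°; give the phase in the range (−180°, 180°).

At s = jω = j8:
zero (s+25): 25 + j8 → |·| = √(25²+8²) = √689 ≈ 26.249, ∠ = arctan(8/25) ≈ 17.74°
pole (s+2): 2 + j8 → |·| = √(2²+8²) = √68 ≈ 8.2462, ∠ = arctan(8/2) ≈ 75.96°
pole (s+8): 8 + j8 → |·| = √(8²+8²) = √128 ≈ 11.314, ∠ = arctan(8/8) ≈ 45.00°
pole at origin: |s| = 8, ∠ = 90.00° (in denominator)
∠L = 17.74° − 210.96° = -193.22° ≡ 166.78° (principal value)

166.8°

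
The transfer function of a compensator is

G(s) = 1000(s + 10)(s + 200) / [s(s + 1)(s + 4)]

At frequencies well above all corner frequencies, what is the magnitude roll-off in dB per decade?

Each pole contributes −20 dB/decade at high frequency; each zero contributes +20 dB/decade.
Net: 2 zero(s) − 3 pole(s) → -20 dB/decade.

-20 dB/decade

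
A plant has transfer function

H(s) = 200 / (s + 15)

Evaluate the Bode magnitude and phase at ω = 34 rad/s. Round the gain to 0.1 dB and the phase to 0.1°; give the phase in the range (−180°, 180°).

14.6 dB, -66.2°

At s = jω = j34:
pole (s+15): 15 + j34 → |·| = √(15²+34²) = √1381 ≈ 37.162, ∠ = arctan(34/15) ≈ 66.19°
|H| = 200 / 37.162 ≈ 5.3818
Gain = 20 log₁₀(5.3818) ≈ 14.62 dB
∠H = 0.00° − 66.19° = -66.19°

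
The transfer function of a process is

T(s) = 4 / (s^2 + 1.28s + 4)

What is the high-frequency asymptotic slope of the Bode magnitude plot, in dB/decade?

Each pole contributes −20 dB/decade at high frequency; each zero contributes +20 dB/decade.
Net: 0 zero(s) − 2 pole(s) → -40 dB/decade.

-40 dB/decade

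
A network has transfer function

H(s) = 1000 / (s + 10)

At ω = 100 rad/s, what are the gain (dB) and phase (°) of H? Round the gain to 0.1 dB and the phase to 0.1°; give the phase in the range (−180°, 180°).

Substitute s = j100:
Numerator: 1000 = 1000 + j0
Denominator: (j100) + 10 = 10 + j100
|N| = √(1000² + 0²) ≈ 1000, ∠N ≈ 0.00°
|D| = √(10² + 100²) ≈ 100.5, ∠D ≈ 84.29°
|H| = 1000 / 100.5 ≈ 9.9502
Gain = 20 log₁₀(9.9502) ≈ 19.96 dB
∠H = 0.00° − 84.29° = -84.29°

20.0 dB, -84.3°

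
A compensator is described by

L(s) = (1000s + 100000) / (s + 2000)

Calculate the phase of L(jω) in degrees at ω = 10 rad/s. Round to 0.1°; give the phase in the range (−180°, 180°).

5.4°

Substitute s = j10:
Numerator: 1000(j10) + 100000 = 100000 + j10000
Denominator: (j10) + 2000 = 2000 + j10
|N| = √(100000² + 10000²) ≈ 1.005e+05, ∠N ≈ 5.71°
|D| = √(2000² + 10²) ≈ 2000, ∠D ≈ 0.29°
∠L = 5.71° − 0.29° = 5.42°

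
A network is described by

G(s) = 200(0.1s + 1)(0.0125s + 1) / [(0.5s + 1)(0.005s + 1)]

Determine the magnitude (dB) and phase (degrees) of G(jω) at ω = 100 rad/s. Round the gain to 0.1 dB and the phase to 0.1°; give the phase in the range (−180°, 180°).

35.2 dB, 20.2°

At ω = 100 rad/s:
zero (1 + j100·0.1) = 1 + j10 → |·| ≈ 10.05, ∠ ≈ 84.29°
zero (1 + j100·0.0125) = 1 + j1.25 → |·| ≈ 1.6008, ∠ ≈ 51.34°
pole (1 + j100·0.5) = 1 + j50 → |·| ≈ 50.01, ∠ ≈ 88.85°
pole (1 + j100·0.005) = 1 + j0.5 → |·| ≈ 1.118, ∠ ≈ 26.57°
|G| = 200 · 10.05 · 1.6008 / (50.01 · 1.118) ≈ 57.549
Gain = 20 log₁₀(57.549) ≈ 35.20 dB
∠G = (84.29° + 51.34°) − (88.85° + 26.57°) = 20.21°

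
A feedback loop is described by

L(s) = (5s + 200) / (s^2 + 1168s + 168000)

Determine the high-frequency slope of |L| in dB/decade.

-20 dB/decade

Each pole contributes −20 dB/decade at high frequency; each zero contributes +20 dB/decade.
Net: 1 zero(s) − 2 pole(s) → -20 dB/decade.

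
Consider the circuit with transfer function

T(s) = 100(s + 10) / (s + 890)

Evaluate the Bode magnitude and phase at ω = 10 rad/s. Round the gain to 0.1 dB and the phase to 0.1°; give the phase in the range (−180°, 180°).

At s = jω = j10:
zero (s+10): 10 + j10 → |·| = √(10²+10²) = √200 ≈ 14.142, ∠ = arctan(10/10) ≈ 45.00°
pole (s+890): 890 + j10 → |·| = √(890²+10²) = √792200 ≈ 890.06, ∠ = arctan(10/890) ≈ 0.64°
|T| = 100 · 14.142 / 890.06 ≈ 1.5889
Gain = 20 log₁₀(1.5889) ≈ 4.02 dB
∠T = 45.00° − 0.64° = 44.36°

4.0 dB, 44.4°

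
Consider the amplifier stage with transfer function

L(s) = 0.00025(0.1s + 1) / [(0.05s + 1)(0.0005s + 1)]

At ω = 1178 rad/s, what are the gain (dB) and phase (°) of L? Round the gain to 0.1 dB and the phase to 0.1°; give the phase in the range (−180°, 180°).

-67.3 dB, -30.0°

At ω = 1178 rad/s:
zero (1 + j1178·0.1) = 1 + j117.8 → |·| ≈ 117.8, ∠ ≈ 89.51°
pole (1 + j1178·0.05) = 1 + j58.9 → |·| ≈ 58.908, ∠ ≈ 89.03°
pole (1 + j1178·0.0005) = 1 + j0.589 → |·| ≈ 1.1606, ∠ ≈ 30.50°
|L| = 0.00025 · 117.8 / (58.908 · 1.1606) ≈ 0.00043075
Gain = 20 log₁₀(0.00043075) ≈ -67.32 dB
∠L = (89.51°) − (89.03° + 30.50°) = -30.02°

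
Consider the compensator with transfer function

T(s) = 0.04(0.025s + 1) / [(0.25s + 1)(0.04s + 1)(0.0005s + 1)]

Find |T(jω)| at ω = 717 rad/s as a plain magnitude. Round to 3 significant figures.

0.000131

At ω = 717 rad/s:
zero (1 + j717·0.025) = 1 + j17.925 → |·| ≈ 17.953, ∠ ≈ 86.81°
pole (1 + j717·0.25) = 1 + j179.25 → |·| ≈ 179.25, ∠ ≈ 89.68°
pole (1 + j717·0.04) = 1 + j28.68 → |·| ≈ 28.697, ∠ ≈ 88.00°
pole (1 + j717·0.0005) = 1 + j0.3585 → |·| ≈ 1.0623, ∠ ≈ 19.72°
|T| = 0.04 · 17.953 / (179.25 · 28.697 · 1.0623) ≈ 0.00013142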